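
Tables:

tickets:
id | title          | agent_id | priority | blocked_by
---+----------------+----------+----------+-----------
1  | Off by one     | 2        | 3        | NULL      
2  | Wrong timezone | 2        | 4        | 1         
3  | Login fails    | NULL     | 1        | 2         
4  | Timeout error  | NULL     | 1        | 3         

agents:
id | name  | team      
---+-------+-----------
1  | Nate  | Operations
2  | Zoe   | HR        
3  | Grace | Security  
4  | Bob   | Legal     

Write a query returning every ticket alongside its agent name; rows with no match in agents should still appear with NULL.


LEFT JOIN keeps every row from tickets (the left table); where agent_id has no match in agents, the agent columns become NULL. Walk through each ticket:
  - ticket 1 (Off by one): agent_id=2 -> matches Zoe
  - ticket 2 (Wrong timezone): agent_id=2 -> matches Zoe
  - ticket 3 (Login fails): agent_id=NULL, no match -> kept with NULL
  - ticket 4 (Timeout error): agent_id=NULL, no match -> kept with NULL
All 4 rows appear; 2 have NULL agent.

SQL:
SELECT a.title, b.name AS agent
FROM tickets a
LEFT JOIN agents b ON a.agent_id = b.id

Result:
title          | agent
---------------+------
Off by one     | Zoe  
Wrong timezone | Zoe  
Login fails    | NULL 
Timeout error  | NULL 


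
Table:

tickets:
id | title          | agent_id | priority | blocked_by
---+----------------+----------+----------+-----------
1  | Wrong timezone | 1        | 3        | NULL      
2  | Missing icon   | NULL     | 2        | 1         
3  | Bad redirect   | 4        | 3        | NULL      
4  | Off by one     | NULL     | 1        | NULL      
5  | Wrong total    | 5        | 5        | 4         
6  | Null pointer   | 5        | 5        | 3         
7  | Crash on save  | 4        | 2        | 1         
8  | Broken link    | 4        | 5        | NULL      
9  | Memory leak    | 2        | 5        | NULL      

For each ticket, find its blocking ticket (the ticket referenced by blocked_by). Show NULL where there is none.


This is a self-join: tickets is joined to a second copy of itself, matching each row's blocked_by to another row's id. Use LEFT JOIN so rows with blocked_by=NULL are kept.
  - ticket 1 (Wrong timezone): blocked_by=NULL -> NULL
  - ticket 2 (Missing icon): blocked_by=1 -> Wrong timezone
  - ticket 3 (Bad redirect): blocked_by=NULL -> NULL
  - ticket 4 (Off by one): blocked_by=NULL -> NULL
  - ticket 5 (Wrong total): blocked_by=4 -> Off by one
  - ticket 6 (Null pointer): blocked_by=3 -> Bad redirect
  - ticket 7 (Crash on save): blocked_by=1 -> Wrong timezone
  - ticket 8 (Broken link): blocked_by=NULL -> NULL
  - ticket 9 (Memory leak): blocked_by=NULL -> NULL

SQL:
SELECT a.title AS item, b.title AS blocked_by
FROM tickets a
LEFT JOIN tickets b ON a.blocked_by = b.id

Result:
item           | blocked_by    
---------------+---------------
Wrong timezone | NULL          
Missing icon   | Wrong timezone
Bad redirect   | NULL          
Off by one     | NULL          
Wrong total    | Off by one    
Null pointer   | Bad redirect  
Crash on save  | Wrong timezone
Broken link    | NULL          
Memory leak    | NULL          


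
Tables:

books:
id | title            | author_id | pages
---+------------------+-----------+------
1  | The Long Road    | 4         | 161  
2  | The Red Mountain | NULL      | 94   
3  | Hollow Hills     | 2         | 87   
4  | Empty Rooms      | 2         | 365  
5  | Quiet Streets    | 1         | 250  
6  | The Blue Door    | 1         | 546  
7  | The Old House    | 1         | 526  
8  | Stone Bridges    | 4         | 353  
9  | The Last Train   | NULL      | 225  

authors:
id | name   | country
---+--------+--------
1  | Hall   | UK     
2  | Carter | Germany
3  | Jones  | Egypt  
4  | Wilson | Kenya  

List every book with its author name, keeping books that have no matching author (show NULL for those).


LEFT JOIN keeps every row from books (the left table); where author_id has no match in authors, the author columns become NULL. Walk through each book:
  - book 1 (The Long Road): author_id=4 -> matches Wilson
  - book 2 (The Red Mountain): author_id=NULL, no match -> kept with NULL
  - book 3 (Hollow Hills): author_id=2 -> matches Carter
  - book 4 (Empty Rooms): author_id=2 -> matches Carter
  - book 5 (Quiet Streets): author_id=1 -> matches Hall
  - book 6 (The Blue Door): author_id=1 -> matches Hall
  - book 7 (The Old House): author_id=1 -> matches Hall
  - book 8 (Stone Bridges): author_id=4 -> matches Wilson
  - book 9 (The Last Train): author_id=NULL, no match -> kept with NULL
All 9 rows appear; 2 have NULL author.

SQL:
SELECT a.title, b.name AS author
FROM books a
LEFT JOIN authors b ON a.author_id = b.id

Result:
title            | author
-----------------+-------
The Long Road    | Wilson
The Red Mountain | NULL  
Hollow Hills     | Carter
Empty Rooms      | Carter
Quiet Streets    | Hall  
The Blue Door    | Hall  
The Old House    | Hall  
Stone Bridges    | Wilson
The Last Train   | NULL  


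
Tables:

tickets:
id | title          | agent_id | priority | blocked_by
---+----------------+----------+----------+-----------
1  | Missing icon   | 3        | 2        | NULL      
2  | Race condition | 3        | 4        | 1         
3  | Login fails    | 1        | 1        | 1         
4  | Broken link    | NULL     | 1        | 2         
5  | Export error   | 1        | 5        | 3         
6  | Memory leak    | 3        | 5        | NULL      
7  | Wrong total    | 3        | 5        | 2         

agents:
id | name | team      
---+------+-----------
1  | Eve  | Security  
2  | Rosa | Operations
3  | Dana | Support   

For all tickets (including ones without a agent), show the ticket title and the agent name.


LEFT JOIN keeps every row from tickets (the left table); where agent_id has no match in agents, the agent columns become NULL. Walk through each ticket:
  - ticket 1 (Missing icon): agent_id=3 -> matches Dana
  - ticket 2 (Race condition): agent_id=3 -> matches Dana
  - ticket 3 (Login fails): agent_id=1 -> matches Eve
  - ticket 4 (Broken link): agent_id=NULL, no match -> kept with NULL
  - ticket 5 (Export error): agent_id=1 -> matches Eve
  - ticket 6 (Memory leak): agent_id=3 -> matches Dana
  - ticket 7 (Wrong total): agent_id=3 -> matches Dana
All 7 rows appear; 1 has NULL agent.

SQL:
SELECT a.title, b.name AS agent
FROM tickets a
LEFT JOIN agents b ON a.agent_id = b.id

Result:
title          | agent
---------------+------
Missing icon   | Dana 
Race condition | Dana 
Login fails    | Eve  
Broken link    | NULL 
Export error   | Eve  
Memory leak    | Dana 
Wrong total    | Dana 


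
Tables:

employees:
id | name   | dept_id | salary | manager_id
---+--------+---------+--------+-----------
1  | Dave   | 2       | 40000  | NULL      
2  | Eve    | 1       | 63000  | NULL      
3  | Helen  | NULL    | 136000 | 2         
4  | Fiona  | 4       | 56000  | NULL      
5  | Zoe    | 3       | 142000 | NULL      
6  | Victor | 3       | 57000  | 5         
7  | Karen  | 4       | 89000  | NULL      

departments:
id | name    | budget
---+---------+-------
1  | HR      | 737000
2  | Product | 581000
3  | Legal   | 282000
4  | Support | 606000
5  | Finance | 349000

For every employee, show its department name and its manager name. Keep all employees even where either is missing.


Two LEFT JOINs from the same base table employees: one to departments via dept_id, one to employees itself via manager_id. Both are LEFT so every employee is preserved.
Match against departments:
  - employee 1 (Dave): dept_id=2 -> matches Product
  - employee 2 (Eve): dept_id=1 -> matches HR
  - employee 3 (Helen): dept_id=NULL, no match -> kept with NULL
  - employee 4 (Fiona): dept_id=4 -> matches Support
  - employee 5 (Zoe): dept_id=3 -> matches Legal
  - employee 6 (Victor): dept_id=3 -> matches Legal
  - employee 7 (Karen): dept_id=4 -> matches Support
Match against employees (self):
  - employee 1 (Dave): manager_id=NULL -> NULL
  - employee 2 (Eve): manager_id=NULL -> NULL
  - employee 3 (Helen): manager_id=2 -> Eve
  - employee 4 (Fiona): manager_id=NULL -> NULL
  - employee 5 (Zoe): manager_id=NULL -> NULL
  - employee 6 (Victor): manager_id=5 -> Zoe
  - employee 7 (Karen): manager_id=NULL -> NULL

SQL:
SELECT a.name, b.name AS department, c.name AS manager
FROM employees a
LEFT JOIN departments b ON a.dept_id = b.id
LEFT JOIN employees c ON a.manager_id = c.id

Result:
name   | department | manager
-------+------------+--------
Dave   | Product    | NULL   
Eve    | HR         | NULL   
Helen  | NULL       | Eve    
Fiona  | Support    | NULL   
Zoe    | Legal      | NULL   
Victor | Legal      | Zoe    
Karen  | Support    | NULL   


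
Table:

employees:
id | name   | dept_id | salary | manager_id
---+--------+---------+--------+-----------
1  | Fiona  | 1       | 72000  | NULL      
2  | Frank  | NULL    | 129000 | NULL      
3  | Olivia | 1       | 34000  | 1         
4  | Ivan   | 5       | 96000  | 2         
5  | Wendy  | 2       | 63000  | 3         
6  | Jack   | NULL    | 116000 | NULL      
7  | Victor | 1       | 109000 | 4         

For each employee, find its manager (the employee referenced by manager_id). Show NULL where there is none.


This is a self-join: employees is joined to a second copy of itself, matching each row's manager_id to another row's id. Use LEFT JOIN so rows with manager_id=NULL are kept.
  - employee 1 (Fiona): manager_id=NULL -> NULL
  - employee 2 (Frank): manager_id=NULL -> NULL
  - employee 3 (Olivia): manager_id=1 -> Fiona
  - employee 4 (Ivan): manager_id=2 -> Frank
  - employee 5 (Wendy): manager_id=3 -> Olivia
  - employee 6 (Jack): manager_id=NULL -> NULL
  - employee 7 (Victor): manager_id=4 -> Ivan

SQL:
SELECT a.name AS item, b.name AS manager
FROM employees a
LEFT JOIN employees b ON a.manager_id = b.id

Result:
item   | manager
-------+--------
Fiona  | NULL   
Frank  | NULL   
Olivia | Fiona  
Ivan   | Frank  
Wendy  | Olivia 
Jack   | NULL   
Victor | Ivan   


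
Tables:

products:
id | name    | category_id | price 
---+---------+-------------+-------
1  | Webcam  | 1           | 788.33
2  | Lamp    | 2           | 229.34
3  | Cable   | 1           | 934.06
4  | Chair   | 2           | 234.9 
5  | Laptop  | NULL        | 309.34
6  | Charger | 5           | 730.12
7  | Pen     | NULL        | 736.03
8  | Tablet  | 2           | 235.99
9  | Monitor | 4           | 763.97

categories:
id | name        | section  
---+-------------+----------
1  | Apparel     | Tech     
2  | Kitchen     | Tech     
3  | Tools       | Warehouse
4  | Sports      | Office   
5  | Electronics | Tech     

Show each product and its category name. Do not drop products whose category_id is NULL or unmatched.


LEFT JOIN keeps every row from products (the left table); where category_id has no match in categories, the category columns become NULL. Walk through each product:
  - product 1 (Webcam): category_id=1 -> matches Apparel
  - product 2 (Lamp): category_id=2 -> matches Kitchen
  - product 3 (Cable): category_id=1 -> matches Apparel
  - product 4 (Chair): category_id=2 -> matches Kitchen
  - product 5 (Laptop): category_id=NULL, no match -> kept with NULL
  - product 6 (Charger): category_id=5 -> matches Electronics
  - product 7 (Pen): category_id=NULL, no match -> kept with NULL
  - product 8 (Tablet): category_id=2 -> matches Kitchen
  - product 9 (Monitor): category_id=4 -> matches Sports
All 9 rows appear; 2 have NULL category.

SQL:
SELECT a.name, b.name AS category
FROM products a
LEFT JOIN categories b ON a.category_id = b.id

Result:
name    | category   
--------+------------
Webcam  | Apparel    
Lamp    | Kitchen    
Cable   | Apparel    
Chair   | Kitchen    
Laptop  | NULL       
Charger | Electronics
Pen     | NULL       
Tablet  | Kitchen    
Monitor | Sports     


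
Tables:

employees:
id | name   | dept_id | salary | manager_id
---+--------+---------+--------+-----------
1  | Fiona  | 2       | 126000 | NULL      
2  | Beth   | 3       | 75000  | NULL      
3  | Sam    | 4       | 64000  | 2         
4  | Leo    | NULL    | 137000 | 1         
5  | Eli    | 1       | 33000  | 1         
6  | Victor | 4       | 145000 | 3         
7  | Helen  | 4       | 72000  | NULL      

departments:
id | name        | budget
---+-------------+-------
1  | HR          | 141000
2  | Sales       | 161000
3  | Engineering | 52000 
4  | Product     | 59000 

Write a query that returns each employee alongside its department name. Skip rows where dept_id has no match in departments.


INNER JOIN keeps only employees rows whose dept_id matches an id in departments. Walk through each employee:
  - employee 1 (Fiona): dept_id=2 -> matches Sales
  - employee 2 (Beth): dept_id=3 -> matches Engineering
  - employee 3 (Sam): dept_id=4 -> matches Product
  - employee 4 (Leo): dept_id=NULL, no match -> dropped
  - employee 5 (Eli): dept_id=1 -> matches HR
  - employee 6 (Victor): dept_id=4 -> matches Product
  - employee 7 (Helen): dept_id=4 -> matches Product
So 1 of 7 rows is dropped.

SQL:
SELECT a.name, b.name AS department
FROM employees a
INNER JOIN departments b ON a.dept_id = b.id

Result:
name   | department 
-------+------------
Fiona  | Sales      
Beth   | Engineering
Sam    | Product    
Eli    | HR         
Victor | Product    
Helen  | Product    


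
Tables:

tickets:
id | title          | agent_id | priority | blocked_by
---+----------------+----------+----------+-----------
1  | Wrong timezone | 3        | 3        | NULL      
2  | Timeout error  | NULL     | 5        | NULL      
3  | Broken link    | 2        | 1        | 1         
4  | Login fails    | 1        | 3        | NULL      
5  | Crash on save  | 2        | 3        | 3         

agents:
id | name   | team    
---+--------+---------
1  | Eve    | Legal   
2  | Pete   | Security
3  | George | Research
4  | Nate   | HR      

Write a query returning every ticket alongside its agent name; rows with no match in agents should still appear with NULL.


LEFT JOIN keeps every row from tickets (the left table); where agent_id has no match in agents, the agent columns become NULL. Walk through each ticket:
  - ticket 1 (Wrong timezone): agent_id=3 -> matches George
  - ticket 2 (Timeout error): agent_id=NULL, no match -> kept with NULL
  - ticket 3 (Broken link): agent_id=2 -> matches Pete
  - ticket 4 (Login fails): agent_id=1 -> matches Eve
  - ticket 5 (Crash on save): agent_id=2 -> matches Pete
All 5 rows appear; 1 has NULL agent.

SQL:
SELECT a.title, b.name AS agent
FROM tickets a
LEFT JOIN agents b ON a.agent_id = b.id

Result:
title          | agent 
---------------+-------
Wrong timezone | George
Timeout error  | NULL  
Broken link    | Pete  
Login fails    | Eve   
Crash on save  | Pete  


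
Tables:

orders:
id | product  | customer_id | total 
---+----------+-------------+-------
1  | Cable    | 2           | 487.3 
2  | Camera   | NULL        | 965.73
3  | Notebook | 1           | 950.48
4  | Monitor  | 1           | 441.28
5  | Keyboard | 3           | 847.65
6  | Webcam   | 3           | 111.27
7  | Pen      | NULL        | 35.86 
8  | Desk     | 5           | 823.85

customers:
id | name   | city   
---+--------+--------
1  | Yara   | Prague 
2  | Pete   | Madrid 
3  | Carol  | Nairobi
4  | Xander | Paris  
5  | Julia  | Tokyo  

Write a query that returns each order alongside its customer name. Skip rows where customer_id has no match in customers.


INNER JOIN keeps only orders rows whose customer_id matches an id in customers. Walk through each order:
  - order 1 (Cable): customer_id=2 -> matches Pete
  - order 2 (Camera): customer_id=NULL, no match -> dropped
  - order 3 (Notebook): customer_id=1 -> matches Yara
  - order 4 (Monitor): customer_id=1 -> matches Yara
  - order 5 (Keyboard): customer_id=3 -> matches Carol
  - order 6 (Webcam): customer_id=3 -> matches Carol
  - order 7 (Pen): customer_id=NULL, no match -> dropped
  - order 8 (Desk): customer_id=5 -> matches Julia
So 2 of 8 rows are dropped.

SQL:
SELECT a.product, b.name AS customer
FROM orders a
INNER JOIN customers b ON a.customer_id = b.id

Result:
product  | customer
---------+---------
Cable    | Pete    
Notebook | Yara    
Monitor  | Yara    
Keyboard | Carol   
Webcam   | Carol   
Desk     | Julia   


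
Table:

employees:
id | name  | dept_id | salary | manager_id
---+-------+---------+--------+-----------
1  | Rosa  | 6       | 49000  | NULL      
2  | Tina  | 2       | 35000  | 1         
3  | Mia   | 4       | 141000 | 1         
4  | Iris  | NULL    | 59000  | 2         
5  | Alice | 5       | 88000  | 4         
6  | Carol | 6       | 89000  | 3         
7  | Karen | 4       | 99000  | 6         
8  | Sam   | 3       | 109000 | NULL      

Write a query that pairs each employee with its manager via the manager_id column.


This is a self-join: employees is joined to a second copy of itself, matching each row's manager_id to another row's id. Use LEFT JOIN so rows with manager_id=NULL are kept.
  - employee 1 (Rosa): manager_id=NULL -> NULL
  - employee 2 (Tina): manager_id=1 -> Rosa
  - employee 3 (Mia): manager_id=1 -> Rosa
  - employee 4 (Iris): manager_id=2 -> Tina
  - employee 5 (Alice): manager_id=4 -> Iris
  - employee 6 (Carol): manager_id=3 -> Mia
  - employee 7 (Karen): manager_id=6 -> Carol
  - employee 8 (Sam): manager_id=NULL -> NULL

SQL:
SELECT a.name AS item, b.name AS manager
FROM employees a
LEFT JOIN employees b ON a.manager_id = b.id

Result:
item  | manager
------+--------
Rosa  | NULL   
Tina  | Rosa   
Mia   | Rosa   
Iris  | Tina   
Alice | Iris   
Carol | Mia    
Karen | Carol  
Sam   | NULL   


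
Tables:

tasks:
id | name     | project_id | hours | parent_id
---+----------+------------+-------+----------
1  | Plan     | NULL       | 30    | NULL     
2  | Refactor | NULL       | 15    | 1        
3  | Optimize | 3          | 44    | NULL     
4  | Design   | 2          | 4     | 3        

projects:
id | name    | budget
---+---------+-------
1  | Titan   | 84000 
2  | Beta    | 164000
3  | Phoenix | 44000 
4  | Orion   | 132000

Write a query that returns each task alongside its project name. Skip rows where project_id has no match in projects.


INNER JOIN keeps only tasks rows whose project_id matches an id in projects. Walk through each task:
  - task 1 (Plan): project_id=NULL, no match -> dropped
  - task 2 (Refactor): project_id=NULL, no match -> dropped
  - task 3 (Optimize): project_id=3 -> matches Phoenix
  - task 4 (Design): project_id=2 -> matches Beta
So 2 of 4 rows are dropped.

SQL:
SELECT a.name, b.name AS project
FROM tasks a
INNER JOIN projects b ON a.project_id = b.id

Result:
name     | project
---------+--------
Optimize | Phoenix
Design   | Beta   


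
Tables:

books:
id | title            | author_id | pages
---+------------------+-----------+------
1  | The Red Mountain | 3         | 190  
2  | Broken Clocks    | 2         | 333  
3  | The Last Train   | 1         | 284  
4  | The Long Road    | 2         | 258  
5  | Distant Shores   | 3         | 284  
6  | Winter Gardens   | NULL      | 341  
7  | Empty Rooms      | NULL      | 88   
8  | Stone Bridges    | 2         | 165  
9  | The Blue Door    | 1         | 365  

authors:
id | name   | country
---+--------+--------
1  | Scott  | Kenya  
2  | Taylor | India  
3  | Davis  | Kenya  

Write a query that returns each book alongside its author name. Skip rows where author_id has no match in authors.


INNER JOIN keeps only books rows whose author_id matches an id in authors. Walk through each book:
  - book 1 (The Red Mountain): author_id=3 -> matches Davis
  - book 2 (Broken Clocks): author_id=2 -> matches Taylor
  - book 3 (The Last Train): author_id=1 -> matches Scott
  - book 4 (The Long Road): author_id=2 -> matches Taylor
  - book 5 (Distant Shores): author_id=3 -> matches Davis
  - book 6 (Winter Gardens): author_id=NULL, no match -> dropped
  - book 7 (Empty Rooms): author_id=NULL, no match -> dropped
  - book 8 (Stone Bridges): author_id=2 -> matches Taylor
  - book 9 (The Blue Door): author_id=1 -> matches Scott
So 2 of 9 rows are dropped.

SQL:
SELECT a.title, b.name AS author
FROM books a
INNER JOIN authors b ON a.author_id = b.id

Result:
title            | author
-----------------+-------
The Red Mountain | Davis 
Broken Clocks    | Taylor
The Last Train   | Scott 
The Long Road    | Taylor
Distant Shores   | Davis 
Stone Bridges    | Taylor
The Blue Door    | Scott 


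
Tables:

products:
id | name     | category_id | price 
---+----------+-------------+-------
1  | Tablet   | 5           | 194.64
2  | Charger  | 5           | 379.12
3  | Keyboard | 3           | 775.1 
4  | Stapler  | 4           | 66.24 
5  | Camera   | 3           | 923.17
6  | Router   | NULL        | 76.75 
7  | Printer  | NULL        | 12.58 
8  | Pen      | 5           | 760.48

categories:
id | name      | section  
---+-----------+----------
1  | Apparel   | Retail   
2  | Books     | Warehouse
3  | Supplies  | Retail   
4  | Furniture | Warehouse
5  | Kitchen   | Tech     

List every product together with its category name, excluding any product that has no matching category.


INNER JOIN keeps only products rows whose category_id matches an id in categories. Walk through each product:
  - product 1 (Tablet): category_id=5 -> matches Kitchen
  - product 2 (Charger): category_id=5 -> matches Kitchen
  - product 3 (Keyboard): category_id=3 -> matches Supplies
  - product 4 (Stapler): category_id=4 -> matches Furniture
  - product 5 (Camera): category_id=3 -> matches Supplies
  - product 6 (Router): category_id=NULL, no match -> dropped
  - product 7 (Printer): category_id=NULL, no match -> dropped
  - product 8 (Pen): category_id=5 -> matches Kitchen
So 2 of 8 rows are dropped.

SQL:
SELECT a.name, b.name AS category
FROM products a
INNER JOIN categories b ON a.category_id = b.id

Result:
name     | category 
---------+----------
Tablet   | Kitchen  
Charger  | Kitchen  
Keyboard | Supplies 
Stapler  | Furniture
Camera   | Supplies 
Pen      | Kitchen  


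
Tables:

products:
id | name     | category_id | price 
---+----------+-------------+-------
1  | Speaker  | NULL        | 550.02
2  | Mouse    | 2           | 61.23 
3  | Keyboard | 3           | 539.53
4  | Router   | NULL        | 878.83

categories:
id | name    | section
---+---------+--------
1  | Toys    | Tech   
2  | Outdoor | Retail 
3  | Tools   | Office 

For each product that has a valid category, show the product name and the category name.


INNER JOIN keeps only products rows whose category_id matches an id in categories. Walk through each product:
  - product 1 (Speaker): category_id=NULL, no match -> dropped
  - product 2 (Mouse): category_id=2 -> matches Outdoor
  - product 3 (Keyboard): category_id=3 -> matches Tools
  - product 4 (Router): category_id=NULL, no match -> dropped
So 2 of 4 rows are dropped.

SQL:
SELECT a.name, b.name AS category
FROM products a
INNER JOIN categories b ON a.category_id = b.id

Result:
name     | category
---------+---------
Mouse    | Outdoor 
Keyboard | Tools   


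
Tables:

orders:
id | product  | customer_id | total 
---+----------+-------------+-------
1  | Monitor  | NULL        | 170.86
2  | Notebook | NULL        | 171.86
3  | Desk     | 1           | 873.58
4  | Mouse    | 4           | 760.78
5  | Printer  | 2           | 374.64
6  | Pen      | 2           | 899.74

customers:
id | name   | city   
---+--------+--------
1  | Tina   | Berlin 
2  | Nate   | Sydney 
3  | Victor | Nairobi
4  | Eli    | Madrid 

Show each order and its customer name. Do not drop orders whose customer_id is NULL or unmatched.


LEFT JOIN keeps every row from orders (the left table); where customer_id has no match in customers, the customer columns become NULL. Walk through each order:
  - order 1 (Monitor): customer_id=NULL, no match -> kept with NULL
  - order 2 (Notebook): customer_id=NULL, no match -> kept with NULL
  - order 3 (Desk): customer_id=1 -> matches Tina
  - order 4 (Mouse): customer_id=4 -> matches Eli
  - order 5 (Printer): customer_id=2 -> matches Nate
  - order 6 (Pen): customer_id=2 -> matches Nate
All 6 rows appear; 2 have NULL customer.

SQL:
SELECT a.product, b.name AS customer
FROM orders a
LEFT JOIN customers b ON a.customer_id = b.id

Result:
product  | customer
---------+---------
Monitor  | NULL    
Notebook | NULL    
Desk     | Tina    
Mouse    | Eli     
Printer  | Nate    
Pen      | Nate    


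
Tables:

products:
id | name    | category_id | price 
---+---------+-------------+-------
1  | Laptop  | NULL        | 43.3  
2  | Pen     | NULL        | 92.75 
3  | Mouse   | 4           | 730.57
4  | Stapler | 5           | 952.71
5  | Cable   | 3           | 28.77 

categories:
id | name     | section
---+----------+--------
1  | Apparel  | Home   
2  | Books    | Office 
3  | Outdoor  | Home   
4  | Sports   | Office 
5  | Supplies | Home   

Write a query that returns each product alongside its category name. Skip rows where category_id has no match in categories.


INNER JOIN keeps only products rows whose category_id matches an id in categories. Walk through each product:
  - product 1 (Laptop): category_id=NULL, no match -> dropped
  - product 2 (Pen): category_id=NULL, no match -> dropped
  - product 3 (Mouse): category_id=4 -> matches Sports
  - product 4 (Stapler): category_id=5 -> matches Supplies
  - product 5 (Cable): category_id=3 -> matches Outdoor
So 2 of 5 rows are dropped.

SQL:
SELECT a.name, b.name AS category
FROM products a
INNER JOIN categories b ON a.category_id = b.id

Result:
name    | category
--------+---------
Mouse   | Sports  
Stapler | Supplies
Cable   | Outdoor 


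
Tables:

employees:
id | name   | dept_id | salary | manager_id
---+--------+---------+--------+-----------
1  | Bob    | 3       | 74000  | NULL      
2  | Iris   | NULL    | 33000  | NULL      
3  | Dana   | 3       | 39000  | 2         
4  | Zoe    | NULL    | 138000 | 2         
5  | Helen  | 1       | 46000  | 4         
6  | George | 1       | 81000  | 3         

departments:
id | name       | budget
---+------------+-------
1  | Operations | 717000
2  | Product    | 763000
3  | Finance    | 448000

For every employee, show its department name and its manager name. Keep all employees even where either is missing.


Two LEFT JOINs from the same base table employees: one to departments via dept_id, one to employees itself via manager_id. Both are LEFT so every employee is preserved.
Match against departments:
  - employee 1 (Bob): dept_id=3 -> matches Finance
  - employee 2 (Iris): dept_id=NULL, no match -> kept with NULL
  - employee 3 (Dana): dept_id=3 -> matches Finance
  - employee 4 (Zoe): dept_id=NULL, no match -> kept with NULL
  - employee 5 (Helen): dept_id=1 -> matches Operations
  - employee 6 (George): dept_id=1 -> matches Operations
Match against employees (self):
  - employee 1 (Bob): manager_id=NULL -> NULL
  - employee 2 (Iris): manager_id=NULL -> NULL
  - employee 3 (Dana): manager_id=2 -> Iris
  - employee 4 (Zoe): manager_id=2 -> Iris
  - employee 5 (Helen): manager_id=4 -> Zoe
  - employee 6 (George): manager_id=3 -> Dana

SQL:
SELECT a.name, b.name AS department, c.name AS manager
FROM employees a
LEFT JOIN departments b ON a.dept_id = b.id
LEFT JOIN employees c ON a.manager_id = c.id

Result:
name   | department | manager
-------+------------+--------
Bob    | Finance    | NULL   
Iris   | NULL       | NULL   
Dana   | Finance    | Iris   
Zoe    | NULL       | Iris   
Helen  | Operations | Zoe    
George | Operations | Dana   


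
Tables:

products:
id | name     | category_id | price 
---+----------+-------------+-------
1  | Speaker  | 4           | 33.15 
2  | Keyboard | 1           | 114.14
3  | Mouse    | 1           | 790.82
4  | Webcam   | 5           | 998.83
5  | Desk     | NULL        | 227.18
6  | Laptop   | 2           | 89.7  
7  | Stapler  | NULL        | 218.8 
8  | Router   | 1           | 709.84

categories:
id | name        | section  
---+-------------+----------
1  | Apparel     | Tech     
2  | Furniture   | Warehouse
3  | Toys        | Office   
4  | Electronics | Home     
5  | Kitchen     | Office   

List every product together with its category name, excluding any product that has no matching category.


INNER JOIN keeps only products rows whose category_id matches an id in categories. Walk through each product:
  - product 1 (Speaker): category_id=4 -> matches Electronics
  - product 2 (Keyboard): category_id=1 -> matches Apparel
  - product 3 (Mouse): category_id=1 -> matches Apparel
  - product 4 (Webcam): category_id=5 -> matches Kitchen
  - product 5 (Desk): category_id=NULL, no match -> dropped
  - product 6 (Laptop): category_id=2 -> matches Furniture
  - product 7 (Stapler): category_id=NULL, no match -> dropped
  - product 8 (Router): category_id=1 -> matches Apparel
So 2 of 8 rows are dropped.

SQL:
SELECT a.name, b.name AS category
FROM products a
INNER JOIN categories b ON a.category_id = b.id

Result:
name     | category   
---------+------------
Speaker  | Electronics
Keyboard | Apparel    
Mouse    | Apparel    
Webcam   | Kitchen    
Laptop   | Furniture  
Router   | Apparel    


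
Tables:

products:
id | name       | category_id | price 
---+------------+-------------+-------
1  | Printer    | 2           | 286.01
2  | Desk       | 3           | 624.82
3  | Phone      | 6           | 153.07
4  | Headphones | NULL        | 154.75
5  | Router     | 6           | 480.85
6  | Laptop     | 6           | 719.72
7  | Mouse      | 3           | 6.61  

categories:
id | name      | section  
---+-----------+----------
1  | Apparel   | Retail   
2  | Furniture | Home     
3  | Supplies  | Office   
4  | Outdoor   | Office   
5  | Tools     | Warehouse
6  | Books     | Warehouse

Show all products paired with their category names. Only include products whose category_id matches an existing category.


INNER JOIN keeps only products rows whose category_id matches an id in categories. Walk through each product:
  - product 1 (Printer): category_id=2 -> matches Furniture
  - product 2 (Desk): category_id=3 -> matches Supplies
  - product 3 (Phone): category_id=6 -> matches Books
  - product 4 (Headphones): category_id=NULL, no match -> dropped
  - product 5 (Router): category_id=6 -> matches Books
  - product 6 (Laptop): category_id=6 -> matches Books
  - product 7 (Mouse): category_id=3 -> matches Supplies
So 1 of 7 rows is dropped.

SQL:
SELECT a.name, b.name AS category
FROM products a
INNER JOIN categories b ON a.category_id = b.id

Result:
name    | category 
--------+----------
Printer | Furniture
Desk    | Supplies 
Phone   | Books    
Router  | Books    
Laptop  | Books    
Mouse   | Supplies 


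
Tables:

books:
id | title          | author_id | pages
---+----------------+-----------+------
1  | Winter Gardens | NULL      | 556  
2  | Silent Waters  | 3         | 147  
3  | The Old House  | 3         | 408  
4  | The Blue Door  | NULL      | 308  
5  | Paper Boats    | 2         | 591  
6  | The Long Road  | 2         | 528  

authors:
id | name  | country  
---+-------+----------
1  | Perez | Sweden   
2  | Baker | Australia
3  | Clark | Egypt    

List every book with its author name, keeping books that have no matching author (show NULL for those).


LEFT JOIN keeps every row from books (the left table); where author_id has no match in authors, the author columns become NULL. Walk through each book:
  - book 1 (Winter Gardens): author_id=NULL, no match -> kept with NULL
  - book 2 (Silent Waters): author_id=3 -> matches Clark
  - book 3 (The Old House): author_id=3 -> matches Clark
  - book 4 (The Blue Door): author_id=NULL, no match -> kept with NULL
  - book 5 (Paper Boats): author_id=2 -> matches Baker
  - book 6 (The Long Road): author_id=2 -> matches Baker
All 6 rows appear; 2 have NULL author.

SQL:
SELECT a.title, b.name AS author
FROM books a
LEFT JOIN authors b ON a.author_id = b.id

Result:
title          | author
---------------+-------
Winter Gardens | NULL  
Silent Waters  | Clark 
The Old House  | Clark 
The Blue Door  | NULL  
Paper Boats    | Baker 
The Long Road  | Baker 


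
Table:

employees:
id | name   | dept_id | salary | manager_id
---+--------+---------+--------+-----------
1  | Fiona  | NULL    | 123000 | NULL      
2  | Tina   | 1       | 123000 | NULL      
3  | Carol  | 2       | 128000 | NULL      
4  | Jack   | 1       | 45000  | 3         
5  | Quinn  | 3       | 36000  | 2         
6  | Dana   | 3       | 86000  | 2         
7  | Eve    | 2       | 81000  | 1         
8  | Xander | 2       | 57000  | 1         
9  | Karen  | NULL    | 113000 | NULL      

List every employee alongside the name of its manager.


This is a self-join: employees is joined to a second copy of itself, matching each row's manager_id to another row's id. Use LEFT JOIN so rows with manager_id=NULL are kept.
  - employee 1 (Fiona): manager_id=NULL -> NULL
  - employee 2 (Tina): manager_id=NULL -> NULL
  - employee 3 (Carol): manager_id=NULL -> NULL
  - employee 4 (Jack): manager_id=3 -> Carol
  - employee 5 (Quinn): manager_id=2 -> Tina
  - employee 6 (Dana): manager_id=2 -> Tina
  - employee 7 (Eve): manager_id=1 -> Fiona
  - employee 8 (Xander): manager_id=1 -> Fiona
  - employee 9 (Karen): manager_id=NULL -> NULL

SQL:
SELECT a.name AS item, b.name AS manager
FROM employees a
LEFT JOIN employees b ON a.manager_id = b.id

Result:
item   | manager
-------+--------
Fiona  | NULL   
Tina   | NULL   
Carol  | NULL   
Jack   | Carol  
Quinn  | Tina   
Dana   | Tina   
Eve    | Fiona  
Xander | Fiona  
Karen  | NULL   


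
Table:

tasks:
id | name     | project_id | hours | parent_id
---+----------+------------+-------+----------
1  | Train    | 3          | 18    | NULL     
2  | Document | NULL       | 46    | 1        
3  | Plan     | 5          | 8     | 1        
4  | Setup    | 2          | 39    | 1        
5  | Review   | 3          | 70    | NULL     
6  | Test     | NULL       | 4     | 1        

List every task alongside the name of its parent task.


This is a self-join: tasks is joined to a second copy of itself, matching each row's parent_id to another row's id. Use LEFT JOIN so rows with parent_id=NULL are kept.
  - task 1 (Train): parent_id=NULL -> NULL
  - task 2 (Document): parent_id=1 -> Train
  - task 3 (Plan): parent_id=1 -> Train
  - task 4 (Setup): parent_id=1 -> Train
  - task 5 (Review): parent_id=NULL -> NULL
  - task 6 (Test): parent_id=1 -> Train

SQL:
SELECT a.name AS item, b.name AS parent
FROM tasks a
LEFT JOIN tasks b ON a.parent_id = b.id

Result:
item     | parent
---------+-------
Train    | NULL  
Document | Train 
Plan     | Train 
Setup    | Train 
Review   | NULL  
Test     | Train 


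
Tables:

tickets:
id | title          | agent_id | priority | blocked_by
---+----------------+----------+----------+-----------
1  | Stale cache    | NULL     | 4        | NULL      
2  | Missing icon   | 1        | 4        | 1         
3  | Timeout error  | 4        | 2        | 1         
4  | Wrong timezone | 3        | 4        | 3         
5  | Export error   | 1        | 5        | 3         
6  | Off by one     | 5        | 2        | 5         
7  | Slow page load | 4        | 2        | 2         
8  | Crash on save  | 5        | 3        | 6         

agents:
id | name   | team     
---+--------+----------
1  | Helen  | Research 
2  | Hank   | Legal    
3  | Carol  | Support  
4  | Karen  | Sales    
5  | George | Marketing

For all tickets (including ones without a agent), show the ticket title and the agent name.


LEFT JOIN keeps every row from tickets (the left table); where agent_id has no match in agents, the agent columns become NULL. Walk through each ticket:
  - ticket 1 (Stale cache): agent_id=NULL, no match -> kept with NULL
  - ticket 2 (Missing icon): agent_id=1 -> matches Helen
  - ticket 3 (Timeout error): agent_id=4 -> matches Karen
  - ticket 4 (Wrong timezone): agent_id=3 -> matches Carol
  - ticket 5 (Export error): agent_id=1 -> matches Helen
  - ticket 6 (Off by one): agent_id=5 -> matches George
  - ticket 7 (Slow page load): agent_id=4 -> matches Karen
  - ticket 8 (Crash on save): agent_id=5 -> matches George
All 8 rows appear; 1 has NULL agent.

SQL:
SELECT a.title, b.name AS agent
FROM tickets a
LEFT JOIN agents b ON a.agent_id = b.id

Result:
title          | agent 
---------------+-------
Stale cache    | NULL  
Missing icon   | Helen 
Timeout error  | Karen 
Wrong timezone | Carol 
Export error   | Helen 
Off by one     | George
Slow page load | Karen 
Crash on save  | George


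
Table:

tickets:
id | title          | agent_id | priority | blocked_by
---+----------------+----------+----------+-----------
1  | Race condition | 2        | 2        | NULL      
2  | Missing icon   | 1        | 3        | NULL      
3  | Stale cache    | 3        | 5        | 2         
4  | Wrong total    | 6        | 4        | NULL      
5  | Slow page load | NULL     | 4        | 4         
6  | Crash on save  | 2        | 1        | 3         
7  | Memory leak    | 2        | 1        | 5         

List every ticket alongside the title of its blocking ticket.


This is a self-join: tickets is joined to a second copy of itself, matching each row's blocked_by to another row's id. Use LEFT JOIN so rows with blocked_by=NULL are kept.
  - ticket 1 (Race condition): blocked_by=NULL -> NULL
  - ticket 2 (Missing icon): blocked_by=NULL -> NULL
  - ticket 3 (Stale cache): blocked_by=2 -> Missing icon
  - ticket 4 (Wrong total): blocked_by=NULL -> NULL
  - ticket 5 (Slow page load): blocked_by=4 -> Wrong total
  - ticket 6 (Crash on save): blocked_by=3 -> Stale cache
  - ticket 7 (Memory leak): blocked_by=5 -> Slow page load

SQL:
SELECT a.title AS item, b.title AS blocked_by
FROM tickets a
LEFT JOIN tickets b ON a.blocked_by = b.id

Result:
item           | blocked_by    
---------------+---------------
Race condition | NULL          
Missing icon   | NULL          
Stale cache    | Missing icon  
Wrong total    | NULL          
Slow page load | Wrong total   
Crash on save  | Stale cache   
Memory leak    | Slow page load


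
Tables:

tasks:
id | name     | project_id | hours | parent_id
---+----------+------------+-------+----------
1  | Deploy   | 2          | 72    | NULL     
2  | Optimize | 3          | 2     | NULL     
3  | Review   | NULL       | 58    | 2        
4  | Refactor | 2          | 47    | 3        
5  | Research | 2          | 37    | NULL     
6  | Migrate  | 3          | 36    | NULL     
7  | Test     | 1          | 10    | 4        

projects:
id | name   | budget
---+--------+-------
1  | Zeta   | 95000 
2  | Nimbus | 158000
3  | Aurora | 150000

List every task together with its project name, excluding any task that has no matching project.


INNER JOIN keeps only tasks rows whose project_id matches an id in projects. Walk through each task:
  - task 1 (Deploy): project_id=2 -> matches Nimbus
  - task 2 (Optimize): project_id=3 -> matches Aurora
  - task 3 (Review): project_id=NULL, no match -> dropped
  - task 4 (Refactor): project_id=2 -> matches Nimbus
  - task 5 (Research): project_id=2 -> matches Nimbus
  - task 6 (Migrate): project_id=3 -> matches Aurora
  - task 7 (Test): project_id=1 -> matches Zeta
So 1 of 7 rows is dropped.

SQL:
SELECT a.name, b.name AS project
FROM tasks a
INNER JOIN projects b ON a.project_id = b.id

Result:
name     | project
---------+--------
Deploy   | Nimbus 
Optimize | Aurora 
Refactor | Nimbus 
Research | Nimbus 
Migrate  | Aurora 
Test     | Zeta   


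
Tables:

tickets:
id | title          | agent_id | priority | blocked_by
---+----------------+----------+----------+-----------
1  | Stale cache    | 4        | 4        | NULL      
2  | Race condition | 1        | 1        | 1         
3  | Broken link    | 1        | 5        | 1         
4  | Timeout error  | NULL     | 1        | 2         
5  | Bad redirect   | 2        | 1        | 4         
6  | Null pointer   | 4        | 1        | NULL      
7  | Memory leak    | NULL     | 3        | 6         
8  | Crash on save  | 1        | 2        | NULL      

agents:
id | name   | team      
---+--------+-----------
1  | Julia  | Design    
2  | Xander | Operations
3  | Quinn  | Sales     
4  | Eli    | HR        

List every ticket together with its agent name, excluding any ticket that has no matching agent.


INNER JOIN keeps only tickets rows whose agent_id matches an id in agents. Walk through each ticket:
  - ticket 1 (Stale cache): agent_id=4 -> matches Eli
  - ticket 2 (Race condition): agent_id=1 -> matches Julia
  - ticket 3 (Broken link): agent_id=1 -> matches Julia
  - ticket 4 (Timeout error): agent_id=NULL, no match -> dropped
  - ticket 5 (Bad redirect): agent_id=2 -> matches Xander
  - ticket 6 (Null pointer): agent_id=4 -> matches Eli
  - ticket 7 (Memory leak): agent_id=NULL, no match -> dropped
  - ticket 8 (Crash on save): agent_id=1 -> matches Julia
So 2 of 8 rows are dropped.

SQL:
SELECT a.title, b.name AS agent
FROM tickets a
INNER JOIN agents b ON a.agent_id = b.id

Result:
title          | agent 
---------------+-------
Stale cache    | Eli   
Race condition | Julia 
Broken link    | Julia 
Bad redirect   | Xander
Null pointer   | Eli   
Crash on save  | Julia 
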